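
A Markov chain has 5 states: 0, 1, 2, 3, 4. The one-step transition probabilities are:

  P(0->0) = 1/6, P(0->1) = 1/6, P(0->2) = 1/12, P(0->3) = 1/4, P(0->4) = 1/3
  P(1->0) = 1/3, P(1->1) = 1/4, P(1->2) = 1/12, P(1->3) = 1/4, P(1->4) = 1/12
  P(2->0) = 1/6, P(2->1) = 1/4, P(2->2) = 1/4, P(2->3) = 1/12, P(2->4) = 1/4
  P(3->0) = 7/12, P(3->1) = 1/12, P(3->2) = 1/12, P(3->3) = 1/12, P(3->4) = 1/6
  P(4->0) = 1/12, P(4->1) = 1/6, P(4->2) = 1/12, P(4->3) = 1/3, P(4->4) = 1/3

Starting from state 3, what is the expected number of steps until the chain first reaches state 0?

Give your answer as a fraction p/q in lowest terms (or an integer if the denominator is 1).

Answer: 6060/2477

Derivation:
Let h_i = expected steps to first reach 0 from state i.
Boundary: h_0 = 0.
First-step equations for the other states:
  h_1 = 1 + 1/3*h_0 + 1/4*h_1 + 1/12*h_2 + 1/4*h_3 + 1/12*h_4
  h_2 = 1 + 1/6*h_0 + 1/4*h_1 + 1/4*h_2 + 1/12*h_3 + 1/4*h_4
  h_3 = 1 + 7/12*h_0 + 1/12*h_1 + 1/12*h_2 + 1/12*h_3 + 1/6*h_4
  h_4 = 1 + 1/12*h_0 + 1/6*h_1 + 1/12*h_2 + 1/3*h_3 + 1/3*h_4

Substituting h_0 = 0 and rearranging gives the linear system (I - Q) h = 1:
  [3/4, -1/12, -1/4, -1/12] . (h_1, h_2, h_3, h_4) = 1
  [-1/4, 3/4, -1/12, -1/4] . (h_1, h_2, h_3, h_4) = 1
  [-1/12, -1/12, 11/12, -1/6] . (h_1, h_2, h_3, h_4) = 1
  [-1/6, -1/12, -1/3, 2/3] . (h_1, h_2, h_3, h_4) = 1

Solving yields:
  h_1 = 7500/2477
  h_2 = 9756/2477
  h_3 = 6060/2477
  h_4 = 9840/2477

Starting state is 3, so the expected hitting time is h_3 = 6060/2477.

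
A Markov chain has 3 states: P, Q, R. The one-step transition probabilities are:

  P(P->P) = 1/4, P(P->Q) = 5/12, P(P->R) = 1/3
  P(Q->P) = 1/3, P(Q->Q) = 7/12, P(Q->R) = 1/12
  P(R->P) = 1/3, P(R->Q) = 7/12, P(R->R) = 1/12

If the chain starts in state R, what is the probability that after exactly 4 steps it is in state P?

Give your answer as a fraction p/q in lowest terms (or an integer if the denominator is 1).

Answer: 1595/5184

Derivation:
Computing P^4 by repeated multiplication:
P^1 =
  P: [1/4, 5/12, 1/3]
  Q: [1/3, 7/12, 1/12]
  R: [1/3, 7/12, 1/12]
P^2 =
  P: [5/16, 13/24, 7/48]
  Q: [11/36, 19/36, 1/6]
  R: [11/36, 19/36, 1/6]
P^3 =
  P: [59/192, 17/32, 31/192]
  Q: [133/432, 115/216, 23/144]
  R: [133/432, 115/216, 23/144]
P^4 =
  P: [709/2304, 613/1152, 41/256]
  Q: [1595/5184, 1379/2592, 277/1728]
  R: [1595/5184, 1379/2592, 277/1728]

(P^4)[R -> P] = 1595/5184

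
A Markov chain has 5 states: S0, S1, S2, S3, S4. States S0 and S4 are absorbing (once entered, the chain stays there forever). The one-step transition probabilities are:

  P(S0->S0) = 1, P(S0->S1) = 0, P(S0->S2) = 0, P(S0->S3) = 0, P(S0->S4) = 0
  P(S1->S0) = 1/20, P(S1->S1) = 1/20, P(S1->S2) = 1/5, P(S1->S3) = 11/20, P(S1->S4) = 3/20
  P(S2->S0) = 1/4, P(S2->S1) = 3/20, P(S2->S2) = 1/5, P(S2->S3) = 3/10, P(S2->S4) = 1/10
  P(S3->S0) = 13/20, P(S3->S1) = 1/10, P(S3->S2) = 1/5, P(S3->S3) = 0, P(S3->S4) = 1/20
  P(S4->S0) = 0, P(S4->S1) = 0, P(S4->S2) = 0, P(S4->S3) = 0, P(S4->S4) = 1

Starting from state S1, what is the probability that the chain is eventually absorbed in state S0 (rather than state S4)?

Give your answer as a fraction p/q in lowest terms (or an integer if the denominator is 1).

Let a_i = P(absorbed in S0 | start in state i).
Boundary conditions: a_S0 = 1, a_S4 = 0.
For each transient state i, a_i = sum_j P(i->j) * a_j:
  a_S1 = 1/20*a_S0 + 1/20*a_S1 + 1/5*a_S2 + 11/20*a_S3 + 3/20*a_S4
  a_S2 = 1/4*a_S0 + 3/20*a_S1 + 1/5*a_S2 + 3/10*a_S3 + 1/10*a_S4
  a_S3 = 13/20*a_S0 + 1/10*a_S1 + 1/5*a_S2 + 0*a_S3 + 1/20*a_S4

Substituting a_S0 = 1 and a_S4 = 0, rearrange to (I - Q) a = r where r[i] = P(i -> S0):
  [19/20, -1/5, -11/20] . (a_S1, a_S2, a_S3) = 1/20
  [-3/20, 4/5, -3/10] . (a_S1, a_S2, a_S3) = 1/4
  [-1/10, -1/5, 1] . (a_S1, a_S2, a_S3) = 13/20

Solving yields:
  a_S1 = 879/1213
  a_S2 = 3773/4852
  a_S3 = 1065/1213

Starting state is S1, so the absorption probability is a_S1 = 879/1213.

Answer: 879/1213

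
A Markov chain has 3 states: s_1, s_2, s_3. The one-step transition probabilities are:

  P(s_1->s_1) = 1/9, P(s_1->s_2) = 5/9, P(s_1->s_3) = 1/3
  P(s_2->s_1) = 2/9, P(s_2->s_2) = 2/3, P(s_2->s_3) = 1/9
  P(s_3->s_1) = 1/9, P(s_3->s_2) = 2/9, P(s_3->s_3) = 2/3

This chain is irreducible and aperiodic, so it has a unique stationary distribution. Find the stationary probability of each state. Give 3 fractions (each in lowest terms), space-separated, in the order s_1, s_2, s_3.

The stationary distribution satisfies pi = pi * P, i.e.:
  pi_s_1 = 1/9*pi_s_1 + 2/9*pi_s_2 + 1/9*pi_s_3
  pi_s_2 = 5/9*pi_s_1 + 2/3*pi_s_2 + 2/9*pi_s_3
  pi_s_3 = 1/3*pi_s_1 + 1/9*pi_s_2 + 2/3*pi_s_3
with normalization: pi_s_1 + pi_s_2 + pi_s_3 = 1.

Using the first 2 balance equations plus normalization, the linear system A*pi = b is:
  [-8/9, 2/9, 1/9] . pi = 0
  [5/9, -1/3, 2/9] . pi = 0
  [1, 1, 1] . pi = 1

Solving yields:
  pi_s_1 = 1/6
  pi_s_2 = 1/2
  pi_s_3 = 1/3

Verification (pi * P):
  1/6*1/9 + 1/2*2/9 + 1/3*1/9 = 1/6 = pi_s_1  (ok)
  1/6*5/9 + 1/2*2/3 + 1/3*2/9 = 1/2 = pi_s_2  (ok)
  1/6*1/3 + 1/2*1/9 + 1/3*2/3 = 1/3 = pi_s_3  (ok)

Answer: 1/6 1/2 1/3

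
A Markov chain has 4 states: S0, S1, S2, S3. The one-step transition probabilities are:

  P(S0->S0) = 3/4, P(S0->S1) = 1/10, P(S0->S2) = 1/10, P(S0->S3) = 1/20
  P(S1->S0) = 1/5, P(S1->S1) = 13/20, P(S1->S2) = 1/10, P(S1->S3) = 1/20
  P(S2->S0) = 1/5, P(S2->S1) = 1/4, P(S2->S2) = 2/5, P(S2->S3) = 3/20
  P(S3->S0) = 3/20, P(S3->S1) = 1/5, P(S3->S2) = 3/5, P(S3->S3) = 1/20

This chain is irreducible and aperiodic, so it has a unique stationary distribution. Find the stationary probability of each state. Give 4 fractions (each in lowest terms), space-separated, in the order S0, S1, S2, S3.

The stationary distribution satisfies pi = pi * P, i.e.:
  pi_S0 = 3/4*pi_S0 + 1/5*pi_S1 + 1/5*pi_S2 + 3/20*pi_S3
  pi_S1 = 1/10*pi_S0 + 13/20*pi_S1 + 1/4*pi_S2 + 1/5*pi_S3
  pi_S2 = 1/10*pi_S0 + 1/10*pi_S1 + 2/5*pi_S2 + 3/5*pi_S3
  pi_S3 = 1/20*pi_S0 + 1/20*pi_S1 + 3/20*pi_S2 + 1/20*pi_S3
with normalization: pi_S0 + pi_S1 + pi_S2 + pi_S3 = 1.

Using the first 3 balance equations plus normalization, the linear system A*pi = b is:
  [-1/4, 1/5, 1/5, 3/20] . pi = 0
  [1/10, -7/20, 1/4, 1/5] . pi = 0
  [1/10, 1/10, -3/5, 3/5] . pi = 0
  [1, 1, 1, 1] . pi = 1

Solving yields:
  pi_S0 = 511/1170
  pi_S1 = 353/1170
  pi_S2 = 5/26
  pi_S3 = 9/130

Verification (pi * P):
  511/1170*3/4 + 353/1170*1/5 + 5/26*1/5 + 9/130*3/20 = 511/1170 = pi_S0  (ok)
  511/1170*1/10 + 353/1170*13/20 + 5/26*1/4 + 9/130*1/5 = 353/1170 = pi_S1  (ok)
  511/1170*1/10 + 353/1170*1/10 + 5/26*2/5 + 9/130*3/5 = 5/26 = pi_S2  (ok)
  511/1170*1/20 + 353/1170*1/20 + 5/26*3/20 + 9/130*1/20 = 9/130 = pi_S3  (ok)

Answer: 511/1170 353/1170 5/26 9/130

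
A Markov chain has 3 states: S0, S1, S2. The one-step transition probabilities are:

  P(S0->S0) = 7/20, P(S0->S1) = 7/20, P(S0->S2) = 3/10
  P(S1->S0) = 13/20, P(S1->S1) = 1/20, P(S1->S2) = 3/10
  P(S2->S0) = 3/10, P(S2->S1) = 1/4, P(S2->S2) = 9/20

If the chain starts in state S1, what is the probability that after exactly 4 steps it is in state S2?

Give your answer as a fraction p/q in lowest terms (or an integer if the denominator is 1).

Computing P^4 by repeated multiplication:
P^1 =
  S0: [7/20, 7/20, 3/10]
  S1: [13/20, 1/20, 3/10]
  S2: [3/10, 1/4, 9/20]
P^2 =
  S0: [11/25, 43/200, 69/200]
  S1: [7/20, 61/200, 69/200]
  S2: [161/400, 23/100, 147/400]
P^3 =
  S0: [1589/4000, 251/1000, 1407/4000]
  S1: [1697/4000, 28/125, 1407/4000]
  S2: [641/1600, 977/4000, 2841/8000]
P^4 =
  S0: [32617/80000, 9581/40000, 28221/80000]
  S1: [31969/80000, 1981/8000, 28221/80000]
  S2: [64883/160000, 19297/80000, 56523/160000]

(P^4)[S1 -> S2] = 28221/80000

Answer: 28221/80000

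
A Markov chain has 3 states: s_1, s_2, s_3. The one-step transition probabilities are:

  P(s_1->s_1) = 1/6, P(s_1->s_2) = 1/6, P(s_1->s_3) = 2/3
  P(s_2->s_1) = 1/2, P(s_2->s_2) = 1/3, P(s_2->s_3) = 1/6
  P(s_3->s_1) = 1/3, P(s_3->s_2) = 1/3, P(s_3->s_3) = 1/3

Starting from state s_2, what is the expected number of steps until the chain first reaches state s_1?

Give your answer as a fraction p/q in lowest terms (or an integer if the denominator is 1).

Answer: 15/7

Derivation:
Let h_i = expected steps to first reach s_1 from state i.
Boundary: h_s_1 = 0.
First-step equations for the other states:
  h_s_2 = 1 + 1/2*h_s_1 + 1/3*h_s_2 + 1/6*h_s_3
  h_s_3 = 1 + 1/3*h_s_1 + 1/3*h_s_2 + 1/3*h_s_3

Substituting h_s_1 = 0 and rearranging gives the linear system (I - Q) h = 1:
  [2/3, -1/6] . (h_s_2, h_s_3) = 1
  [-1/3, 2/3] . (h_s_2, h_s_3) = 1

Solving yields:
  h_s_2 = 15/7
  h_s_3 = 18/7

Starting state is s_2, so the expected hitting time is h_s_2 = 15/7.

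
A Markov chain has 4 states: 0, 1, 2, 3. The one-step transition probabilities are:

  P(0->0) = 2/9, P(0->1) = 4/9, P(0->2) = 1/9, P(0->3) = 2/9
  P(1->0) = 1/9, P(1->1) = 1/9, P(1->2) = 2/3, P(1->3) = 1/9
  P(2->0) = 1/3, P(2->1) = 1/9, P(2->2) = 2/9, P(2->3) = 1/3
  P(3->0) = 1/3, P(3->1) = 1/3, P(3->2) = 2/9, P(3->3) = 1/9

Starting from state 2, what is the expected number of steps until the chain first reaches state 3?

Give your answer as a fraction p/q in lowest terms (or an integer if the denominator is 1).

Let h_i = expected steps to first reach 3 from state i.
Boundary: h_3 = 0.
First-step equations for the other states:
  h_0 = 1 + 2/9*h_0 + 4/9*h_1 + 1/9*h_2 + 2/9*h_3
  h_1 = 1 + 1/9*h_0 + 1/9*h_1 + 2/3*h_2 + 1/9*h_3
  h_2 = 1 + 1/3*h_0 + 1/9*h_1 + 2/9*h_2 + 1/3*h_3

Substituting h_3 = 0 and rearranging gives the linear system (I - Q) h = 1:
  [7/9, -4/9, -1/9] . (h_0, h_1, h_2) = 1
  [-1/9, 8/9, -2/3] . (h_0, h_1, h_2) = 1
  [-1/3, -1/9, 7/9] . (h_0, h_1, h_2) = 1

Solving yields:
  h_0 = 111/25
  h_1 = 114/25
  h_2 = 96/25

Starting state is 2, so the expected hitting time is h_2 = 96/25.

Answer: 96/25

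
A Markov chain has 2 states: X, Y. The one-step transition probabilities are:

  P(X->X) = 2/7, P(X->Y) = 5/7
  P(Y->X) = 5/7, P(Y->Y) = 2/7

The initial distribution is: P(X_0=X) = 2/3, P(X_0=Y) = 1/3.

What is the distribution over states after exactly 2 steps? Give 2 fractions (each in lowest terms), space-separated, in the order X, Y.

Answer: 26/49 23/49

Derivation:
Propagating the distribution step by step (d_{t+1} = d_t * P):
d_0 = (X=2/3, Y=1/3)
  d_1[X] = 2/3*2/7 + 1/3*5/7 = 3/7
  d_1[Y] = 2/3*5/7 + 1/3*2/7 = 4/7
d_1 = (X=3/7, Y=4/7)
  d_2[X] = 3/7*2/7 + 4/7*5/7 = 26/49
  d_2[Y] = 3/7*5/7 + 4/7*2/7 = 23/49
d_2 = (X=26/49, Y=23/49)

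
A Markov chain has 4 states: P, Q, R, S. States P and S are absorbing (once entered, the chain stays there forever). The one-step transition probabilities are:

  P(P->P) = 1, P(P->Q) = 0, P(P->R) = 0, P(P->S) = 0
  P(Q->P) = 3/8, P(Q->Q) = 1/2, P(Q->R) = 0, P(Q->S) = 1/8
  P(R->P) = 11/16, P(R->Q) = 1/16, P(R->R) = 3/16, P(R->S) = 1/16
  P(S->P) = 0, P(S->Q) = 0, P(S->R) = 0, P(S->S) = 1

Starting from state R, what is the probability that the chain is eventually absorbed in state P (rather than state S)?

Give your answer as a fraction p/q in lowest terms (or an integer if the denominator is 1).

Answer: 47/52

Derivation:
Let a_i = P(absorbed in P | start in state i).
Boundary conditions: a_P = 1, a_S = 0.
For each transient state i, a_i = sum_j P(i->j) * a_j:
  a_Q = 3/8*a_P + 1/2*a_Q + 0*a_R + 1/8*a_S
  a_R = 11/16*a_P + 1/16*a_Q + 3/16*a_R + 1/16*a_S

Substituting a_P = 1 and a_S = 0, rearrange to (I - Q) a = r where r[i] = P(i -> P):
  [1/2, 0] . (a_Q, a_R) = 3/8
  [-1/16, 13/16] . (a_Q, a_R) = 11/16

Solving yields:
  a_Q = 3/4
  a_R = 47/52

Starting state is R, so the absorption probability is a_R = 47/52.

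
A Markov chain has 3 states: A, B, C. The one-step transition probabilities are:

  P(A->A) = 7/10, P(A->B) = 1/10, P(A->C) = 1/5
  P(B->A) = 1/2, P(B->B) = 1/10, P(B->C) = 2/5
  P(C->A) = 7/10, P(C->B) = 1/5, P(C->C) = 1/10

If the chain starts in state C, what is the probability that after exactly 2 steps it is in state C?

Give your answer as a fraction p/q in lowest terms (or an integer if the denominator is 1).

Computing P^2 by repeated multiplication:
P^1 =
  A: [7/10, 1/10, 1/5]
  B: [1/2, 1/10, 2/5]
  C: [7/10, 1/5, 1/10]
P^2 =
  A: [17/25, 3/25, 1/5]
  B: [17/25, 7/50, 9/50]
  C: [33/50, 11/100, 23/100]

(P^2)[C -> C] = 23/100

Answer: 23/100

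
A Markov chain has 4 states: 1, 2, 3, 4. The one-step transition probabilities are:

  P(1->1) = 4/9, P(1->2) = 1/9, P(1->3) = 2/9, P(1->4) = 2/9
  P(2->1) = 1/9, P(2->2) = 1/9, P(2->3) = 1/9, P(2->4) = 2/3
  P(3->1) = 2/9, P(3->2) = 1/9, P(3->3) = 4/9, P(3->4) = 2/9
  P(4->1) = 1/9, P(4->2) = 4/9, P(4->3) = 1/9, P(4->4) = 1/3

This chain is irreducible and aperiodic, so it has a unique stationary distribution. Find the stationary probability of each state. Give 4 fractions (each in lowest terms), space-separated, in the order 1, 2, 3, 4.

Answer: 1/5 7/30 1/5 11/30

Derivation:
The stationary distribution satisfies pi = pi * P, i.e.:
  pi_1 = 4/9*pi_1 + 1/9*pi_2 + 2/9*pi_3 + 1/9*pi_4
  pi_2 = 1/9*pi_1 + 1/9*pi_2 + 1/9*pi_3 + 4/9*pi_4
  pi_3 = 2/9*pi_1 + 1/9*pi_2 + 4/9*pi_3 + 1/9*pi_4
  pi_4 = 2/9*pi_1 + 2/3*pi_2 + 2/9*pi_3 + 1/3*pi_4
with normalization: pi_1 + pi_2 + pi_3 + pi_4 = 1.

Using the first 3 balance equations plus normalization, the linear system A*pi = b is:
  [-5/9, 1/9, 2/9, 1/9] . pi = 0
  [1/9, -8/9, 1/9, 4/9] . pi = 0
  [2/9, 1/9, -5/9, 1/9] . pi = 0
  [1, 1, 1, 1] . pi = 1

Solving yields:
  pi_1 = 1/5
  pi_2 = 7/30
  pi_3 = 1/5
  pi_4 = 11/30

Verification (pi * P):
  1/5*4/9 + 7/30*1/9 + 1/5*2/9 + 11/30*1/9 = 1/5 = pi_1  (ok)
  1/5*1/9 + 7/30*1/9 + 1/5*1/9 + 11/30*4/9 = 7/30 = pi_2  (ok)
  1/5*2/9 + 7/30*1/9 + 1/5*4/9 + 11/30*1/9 = 1/5 = pi_3  (ok)
  1/5*2/9 + 7/30*2/3 + 1/5*2/9 + 11/30*1/3 = 11/30 = pi_4  (ok)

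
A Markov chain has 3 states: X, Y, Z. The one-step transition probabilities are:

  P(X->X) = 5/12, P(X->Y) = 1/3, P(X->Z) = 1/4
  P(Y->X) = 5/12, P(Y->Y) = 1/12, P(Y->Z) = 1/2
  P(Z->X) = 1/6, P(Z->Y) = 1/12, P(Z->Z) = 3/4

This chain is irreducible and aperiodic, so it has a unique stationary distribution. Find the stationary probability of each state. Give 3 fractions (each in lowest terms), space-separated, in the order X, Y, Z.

Answer: 3/11 5/33 19/33

Derivation:
The stationary distribution satisfies pi = pi * P, i.e.:
  pi_X = 5/12*pi_X + 5/12*pi_Y + 1/6*pi_Z
  pi_Y = 1/3*pi_X + 1/12*pi_Y + 1/12*pi_Z
  pi_Z = 1/4*pi_X + 1/2*pi_Y + 3/4*pi_Z
with normalization: pi_X + pi_Y + pi_Z = 1.

Using the first 2 balance equations plus normalization, the linear system A*pi = b is:
  [-7/12, 5/12, 1/6] . pi = 0
  [1/3, -11/12, 1/12] . pi = 0
  [1, 1, 1] . pi = 1

Solving yields:
  pi_X = 3/11
  pi_Y = 5/33
  pi_Z = 19/33

Verification (pi * P):
  3/11*5/12 + 5/33*5/12 + 19/33*1/6 = 3/11 = pi_X  (ok)
  3/11*1/3 + 5/33*1/12 + 19/33*1/12 = 5/33 = pi_Y  (ok)
  3/11*1/4 + 5/33*1/2 + 19/33*3/4 = 19/33 = pi_Z  (ok)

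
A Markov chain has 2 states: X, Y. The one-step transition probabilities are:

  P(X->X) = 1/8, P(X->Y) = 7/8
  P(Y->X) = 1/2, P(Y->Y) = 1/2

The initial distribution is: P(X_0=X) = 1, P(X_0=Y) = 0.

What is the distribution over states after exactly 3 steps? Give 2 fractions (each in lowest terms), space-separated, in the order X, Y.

Answer: 169/512 343/512

Derivation:
Propagating the distribution step by step (d_{t+1} = d_t * P):
d_0 = (X=1, Y=0)
  d_1[X] = 1*1/8 + 0*1/2 = 1/8
  d_1[Y] = 1*7/8 + 0*1/2 = 7/8
d_1 = (X=1/8, Y=7/8)
  d_2[X] = 1/8*1/8 + 7/8*1/2 = 29/64
  d_2[Y] = 1/8*7/8 + 7/8*1/2 = 35/64
d_2 = (X=29/64, Y=35/64)
  d_3[X] = 29/64*1/8 + 35/64*1/2 = 169/512
  d_3[Y] = 29/64*7/8 + 35/64*1/2 = 343/512
d_3 = (X=169/512, Y=343/512)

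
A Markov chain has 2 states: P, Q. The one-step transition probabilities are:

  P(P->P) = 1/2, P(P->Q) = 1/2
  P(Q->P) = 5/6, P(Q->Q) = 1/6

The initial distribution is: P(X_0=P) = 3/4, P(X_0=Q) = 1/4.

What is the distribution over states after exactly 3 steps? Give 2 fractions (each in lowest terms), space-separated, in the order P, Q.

Answer: 67/108 41/108

Derivation:
Propagating the distribution step by step (d_{t+1} = d_t * P):
d_0 = (P=3/4, Q=1/4)
  d_1[P] = 3/4*1/2 + 1/4*5/6 = 7/12
  d_1[Q] = 3/4*1/2 + 1/4*1/6 = 5/12
d_1 = (P=7/12, Q=5/12)
  d_2[P] = 7/12*1/2 + 5/12*5/6 = 23/36
  d_2[Q] = 7/12*1/2 + 5/12*1/6 = 13/36
d_2 = (P=23/36, Q=13/36)
  d_3[P] = 23/36*1/2 + 13/36*5/6 = 67/108
  d_3[Q] = 23/36*1/2 + 13/36*1/6 = 41/108
d_3 = (P=67/108, Q=41/108)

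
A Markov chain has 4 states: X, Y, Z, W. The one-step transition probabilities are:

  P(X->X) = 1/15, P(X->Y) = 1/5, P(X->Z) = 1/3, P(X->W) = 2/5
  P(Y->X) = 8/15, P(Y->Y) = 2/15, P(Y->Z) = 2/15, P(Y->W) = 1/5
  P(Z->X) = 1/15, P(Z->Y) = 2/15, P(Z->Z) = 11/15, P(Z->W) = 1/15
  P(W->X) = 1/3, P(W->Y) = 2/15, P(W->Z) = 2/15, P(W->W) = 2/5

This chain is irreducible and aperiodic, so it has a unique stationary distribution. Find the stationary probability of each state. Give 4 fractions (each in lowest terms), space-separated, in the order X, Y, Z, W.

Answer: 61/312 137/936 269/624 425/1872

Derivation:
The stationary distribution satisfies pi = pi * P, i.e.:
  pi_X = 1/15*pi_X + 8/15*pi_Y + 1/15*pi_Z + 1/3*pi_W
  pi_Y = 1/5*pi_X + 2/15*pi_Y + 2/15*pi_Z + 2/15*pi_W
  pi_Z = 1/3*pi_X + 2/15*pi_Y + 11/15*pi_Z + 2/15*pi_W
  pi_W = 2/5*pi_X + 1/5*pi_Y + 1/15*pi_Z + 2/5*pi_W
with normalization: pi_X + pi_Y + pi_Z + pi_W = 1.

Using the first 3 balance equations plus normalization, the linear system A*pi = b is:
  [-14/15, 8/15, 1/15, 1/3] . pi = 0
  [1/5, -13/15, 2/15, 2/15] . pi = 0
  [1/3, 2/15, -4/15, 2/15] . pi = 0
  [1, 1, 1, 1] . pi = 1

Solving yields:
  pi_X = 61/312
  pi_Y = 137/936
  pi_Z = 269/624
  pi_W = 425/1872

Verification (pi * P):
  61/312*1/15 + 137/936*8/15 + 269/624*1/15 + 425/1872*1/3 = 61/312 = pi_X  (ok)
  61/312*1/5 + 137/936*2/15 + 269/624*2/15 + 425/1872*2/15 = 137/936 = pi_Y  (ok)
  61/312*1/3 + 137/936*2/15 + 269/624*11/15 + 425/1872*2/15 = 269/624 = pi_Z  (ok)
  61/312*2/5 + 137/936*1/5 + 269/624*1/15 + 425/1872*2/5 = 425/1872 = pi_W  (ok)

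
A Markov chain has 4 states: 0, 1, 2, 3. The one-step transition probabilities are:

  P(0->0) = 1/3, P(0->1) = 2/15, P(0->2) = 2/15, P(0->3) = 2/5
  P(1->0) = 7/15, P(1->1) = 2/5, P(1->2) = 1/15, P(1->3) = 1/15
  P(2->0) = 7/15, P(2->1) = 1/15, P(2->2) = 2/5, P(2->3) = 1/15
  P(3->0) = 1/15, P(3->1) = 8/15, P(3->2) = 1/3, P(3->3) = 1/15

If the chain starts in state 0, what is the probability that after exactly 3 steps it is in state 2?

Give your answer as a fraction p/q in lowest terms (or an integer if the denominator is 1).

Answer: 238/1125

Derivation:
Computing P^3 by repeated multiplication:
P^1 =
  0: [1/3, 2/15, 2/15, 2/5]
  1: [7/15, 2/5, 1/15, 1/15]
  2: [7/15, 1/15, 2/5, 1/15]
  3: [1/15, 8/15, 1/3, 1/15]
P^2 =
  0: [59/225, 8/25, 6/25, 8/45]
  1: [17/45, 59/225, 31/225, 2/9]
  2: [17/45, 34/225, 56/225, 2/9]
  3: [97/225, 7/25, 1/5, 4/45]
P^3 =
  0: [1217/3375, 308/1125, 238/1125, 104/675]
  1: [221/675, 191/675, 133/675, 26/135]
  2: [221/675, 166/675, 158/675, 26/135]
  3: [1261/3375, 259/1125, 209/1125, 142/675]

(P^3)[0 -> 2] = 238/1125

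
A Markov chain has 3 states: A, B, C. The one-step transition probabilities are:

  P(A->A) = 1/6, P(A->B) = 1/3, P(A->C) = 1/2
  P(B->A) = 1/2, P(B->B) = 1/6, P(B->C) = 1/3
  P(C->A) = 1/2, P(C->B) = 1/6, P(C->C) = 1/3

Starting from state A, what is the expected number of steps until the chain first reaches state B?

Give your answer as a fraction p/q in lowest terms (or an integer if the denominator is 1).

Answer: 42/11

Derivation:
Let h_i = expected steps to first reach B from state i.
Boundary: h_B = 0.
First-step equations for the other states:
  h_A = 1 + 1/6*h_A + 1/3*h_B + 1/2*h_C
  h_C = 1 + 1/2*h_A + 1/6*h_B + 1/3*h_C

Substituting h_B = 0 and rearranging gives the linear system (I - Q) h = 1:
  [5/6, -1/2] . (h_A, h_C) = 1
  [-1/2, 2/3] . (h_A, h_C) = 1

Solving yields:
  h_A = 42/11
  h_C = 48/11

Starting state is A, so the expected hitting time is h_A = 42/11.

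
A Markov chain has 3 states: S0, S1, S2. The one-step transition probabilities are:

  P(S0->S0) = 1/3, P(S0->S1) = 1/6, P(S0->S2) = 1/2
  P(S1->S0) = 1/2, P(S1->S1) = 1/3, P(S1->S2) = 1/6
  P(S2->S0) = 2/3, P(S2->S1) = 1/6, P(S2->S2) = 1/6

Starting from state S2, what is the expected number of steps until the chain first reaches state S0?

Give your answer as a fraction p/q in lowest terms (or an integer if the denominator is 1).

Answer: 30/19

Derivation:
Let h_i = expected steps to first reach S0 from state i.
Boundary: h_S0 = 0.
First-step equations for the other states:
  h_S1 = 1 + 1/2*h_S0 + 1/3*h_S1 + 1/6*h_S2
  h_S2 = 1 + 2/3*h_S0 + 1/6*h_S1 + 1/6*h_S2

Substituting h_S0 = 0 and rearranging gives the linear system (I - Q) h = 1:
  [2/3, -1/6] . (h_S1, h_S2) = 1
  [-1/6, 5/6] . (h_S1, h_S2) = 1

Solving yields:
  h_S1 = 36/19
  h_S2 = 30/19

Starting state is S2, so the expected hitting time is h_S2 = 30/19.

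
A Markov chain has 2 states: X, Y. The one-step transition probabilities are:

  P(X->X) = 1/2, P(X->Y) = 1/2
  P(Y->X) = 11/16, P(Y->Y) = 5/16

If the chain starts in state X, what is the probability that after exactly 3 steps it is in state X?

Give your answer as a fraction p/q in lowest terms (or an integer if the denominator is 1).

Computing P^3 by repeated multiplication:
P^1 =
  X: [1/2, 1/2]
  Y: [11/16, 5/16]
P^2 =
  X: [19/32, 13/32]
  Y: [143/256, 113/256]
P^3 =
  X: [295/512, 217/512]
  Y: [2387/4096, 1709/4096]

(P^3)[X -> X] = 295/512

Answer: 295/512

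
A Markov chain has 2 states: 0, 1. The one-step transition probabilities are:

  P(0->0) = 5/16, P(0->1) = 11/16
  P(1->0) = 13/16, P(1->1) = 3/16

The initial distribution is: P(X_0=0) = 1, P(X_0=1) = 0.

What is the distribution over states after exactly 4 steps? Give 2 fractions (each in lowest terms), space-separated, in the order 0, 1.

Propagating the distribution step by step (d_{t+1} = d_t * P):
d_0 = (0=1, 1=0)
  d_1[0] = 1*5/16 + 0*13/16 = 5/16
  d_1[1] = 1*11/16 + 0*3/16 = 11/16
d_1 = (0=5/16, 1=11/16)
  d_2[0] = 5/16*5/16 + 11/16*13/16 = 21/32
  d_2[1] = 5/16*11/16 + 11/16*3/16 = 11/32
d_2 = (0=21/32, 1=11/32)
  d_3[0] = 21/32*5/16 + 11/32*13/16 = 31/64
  d_3[1] = 21/32*11/16 + 11/32*3/16 = 33/64
d_3 = (0=31/64, 1=33/64)
  d_4[0] = 31/64*5/16 + 33/64*13/16 = 73/128
  d_4[1] = 31/64*11/16 + 33/64*3/16 = 55/128
d_4 = (0=73/128, 1=55/128)

Answer: 73/128 55/128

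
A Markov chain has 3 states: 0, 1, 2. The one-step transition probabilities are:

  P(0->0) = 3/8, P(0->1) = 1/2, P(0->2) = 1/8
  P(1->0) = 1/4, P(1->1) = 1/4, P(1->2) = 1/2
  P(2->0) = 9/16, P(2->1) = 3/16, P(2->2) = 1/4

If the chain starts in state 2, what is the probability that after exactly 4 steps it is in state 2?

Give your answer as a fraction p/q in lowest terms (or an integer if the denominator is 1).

Computing P^4 by repeated multiplication:
P^1 =
  0: [3/8, 1/2, 1/8]
  1: [1/4, 1/4, 1/2]
  2: [9/16, 3/16, 1/4]
P^2 =
  0: [43/128, 43/128, 21/64]
  1: [7/16, 9/32, 9/32]
  2: [51/128, 3/8, 29/128]
P^3 =
  0: [101/256, 321/1024, 299/1024]
  1: [201/512, 175/512, 17/64]
  2: [759/2048, 687/2048, 301/1024]
P^4 =
  0: [6399/16384, 5413/16384, 1143/4096]
  1: [1565/4096, 679/2048, 1173/4096]
  2: [795/2048, 5313/16384, 4711/16384]

(P^4)[2 -> 2] = 4711/16384

Answer: 4711/16384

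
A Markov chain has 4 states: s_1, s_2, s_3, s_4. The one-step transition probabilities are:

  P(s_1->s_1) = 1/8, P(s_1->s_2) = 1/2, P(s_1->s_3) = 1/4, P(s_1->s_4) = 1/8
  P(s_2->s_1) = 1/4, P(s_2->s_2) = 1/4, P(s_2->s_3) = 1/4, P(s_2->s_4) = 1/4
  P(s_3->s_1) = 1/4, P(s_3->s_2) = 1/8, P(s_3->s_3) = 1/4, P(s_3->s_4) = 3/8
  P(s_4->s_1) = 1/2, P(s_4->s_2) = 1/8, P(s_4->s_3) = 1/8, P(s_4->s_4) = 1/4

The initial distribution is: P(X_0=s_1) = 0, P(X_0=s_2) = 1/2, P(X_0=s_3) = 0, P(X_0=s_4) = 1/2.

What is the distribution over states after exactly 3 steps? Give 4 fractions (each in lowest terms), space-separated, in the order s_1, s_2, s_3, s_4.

Propagating the distribution step by step (d_{t+1} = d_t * P):
d_0 = (s_1=0, s_2=1/2, s_3=0, s_4=1/2)
  d_1[s_1] = 0*1/8 + 1/2*1/4 + 0*1/4 + 1/2*1/2 = 3/8
  d_1[s_2] = 0*1/2 + 1/2*1/4 + 0*1/8 + 1/2*1/8 = 3/16
  d_1[s_3] = 0*1/4 + 1/2*1/4 + 0*1/4 + 1/2*1/8 = 3/16
  d_1[s_4] = 0*1/8 + 1/2*1/4 + 0*3/8 + 1/2*1/4 = 1/4
d_1 = (s_1=3/8, s_2=3/16, s_3=3/16, s_4=1/4)
  d_2[s_1] = 3/8*1/8 + 3/16*1/4 + 3/16*1/4 + 1/4*1/2 = 17/64
  d_2[s_2] = 3/8*1/2 + 3/16*1/4 + 3/16*1/8 + 1/4*1/8 = 37/128
  d_2[s_3] = 3/8*1/4 + 3/16*1/4 + 3/16*1/4 + 1/4*1/8 = 7/32
  d_2[s_4] = 3/8*1/8 + 3/16*1/4 + 3/16*3/8 + 1/4*1/4 = 29/128
d_2 = (s_1=17/64, s_2=37/128, s_3=7/32, s_4=29/128)
  d_3[s_1] = 17/64*1/8 + 37/128*1/4 + 7/32*1/4 + 29/128*1/2 = 35/128
  d_3[s_2] = 17/64*1/2 + 37/128*1/4 + 7/32*1/8 + 29/128*1/8 = 267/1024
  d_3[s_3] = 17/64*1/4 + 37/128*1/4 + 7/32*1/4 + 29/128*1/8 = 227/1024
  d_3[s_4] = 17/64*1/8 + 37/128*1/4 + 7/32*3/8 + 29/128*1/4 = 125/512
d_3 = (s_1=35/128, s_2=267/1024, s_3=227/1024, s_4=125/512)

Answer: 35/128 267/1024 227/1024 125/512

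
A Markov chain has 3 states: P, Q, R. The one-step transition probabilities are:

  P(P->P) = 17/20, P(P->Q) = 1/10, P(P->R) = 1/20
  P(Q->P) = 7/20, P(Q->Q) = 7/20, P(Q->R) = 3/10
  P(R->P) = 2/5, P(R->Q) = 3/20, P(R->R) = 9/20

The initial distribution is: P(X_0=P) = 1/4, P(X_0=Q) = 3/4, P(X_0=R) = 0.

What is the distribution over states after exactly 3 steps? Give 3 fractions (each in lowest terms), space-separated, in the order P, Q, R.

Propagating the distribution step by step (d_{t+1} = d_t * P):
d_0 = (P=1/4, Q=3/4, R=0)
  d_1[P] = 1/4*17/20 + 3/4*7/20 + 0*2/5 = 19/40
  d_1[Q] = 1/4*1/10 + 3/4*7/20 + 0*3/20 = 23/80
  d_1[R] = 1/4*1/20 + 3/4*3/10 + 0*9/20 = 19/80
d_1 = (P=19/40, Q=23/80, R=19/80)
  d_2[P] = 19/40*17/20 + 23/80*7/20 + 19/80*2/5 = 959/1600
  d_2[Q] = 19/40*1/10 + 23/80*7/20 + 19/80*3/20 = 147/800
  d_2[R] = 19/40*1/20 + 23/80*3/10 + 19/80*9/20 = 347/1600
d_2 = (P=959/1600, Q=147/800, R=347/1600)
  d_3[P] = 959/1600*17/20 + 147/800*7/20 + 347/1600*2/5 = 21137/32000
  d_3[Q] = 959/1600*1/10 + 147/800*7/20 + 347/1600*3/20 = 5017/32000
  d_3[R] = 959/1600*1/20 + 147/800*3/10 + 347/1600*9/20 = 2923/16000
d_3 = (P=21137/32000, Q=5017/32000, R=2923/16000)

Answer: 21137/32000 5017/32000 2923/16000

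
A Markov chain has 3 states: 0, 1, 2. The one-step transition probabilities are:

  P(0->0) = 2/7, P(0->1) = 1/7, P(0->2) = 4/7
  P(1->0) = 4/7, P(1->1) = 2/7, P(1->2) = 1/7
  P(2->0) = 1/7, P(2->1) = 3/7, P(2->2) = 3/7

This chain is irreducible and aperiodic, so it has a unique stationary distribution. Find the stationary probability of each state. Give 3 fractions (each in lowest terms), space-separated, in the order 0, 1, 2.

Answer: 17/54 8/27 7/18

Derivation:
The stationary distribution satisfies pi = pi * P, i.e.:
  pi_0 = 2/7*pi_0 + 4/7*pi_1 + 1/7*pi_2
  pi_1 = 1/7*pi_0 + 2/7*pi_1 + 3/7*pi_2
  pi_2 = 4/7*pi_0 + 1/7*pi_1 + 3/7*pi_2
with normalization: pi_0 + pi_1 + pi_2 = 1.

Using the first 2 balance equations plus normalization, the linear system A*pi = b is:
  [-5/7, 4/7, 1/7] . pi = 0
  [1/7, -5/7, 3/7] . pi = 0
  [1, 1, 1] . pi = 1

Solving yields:
  pi_0 = 17/54
  pi_1 = 8/27
  pi_2 = 7/18

Verification (pi * P):
  17/54*2/7 + 8/27*4/7 + 7/18*1/7 = 17/54 = pi_0  (ok)
  17/54*1/7 + 8/27*2/7 + 7/18*3/7 = 8/27 = pi_1  (ok)
  17/54*4/7 + 8/27*1/7 + 7/18*3/7 = 7/18 = pi_2  (ok)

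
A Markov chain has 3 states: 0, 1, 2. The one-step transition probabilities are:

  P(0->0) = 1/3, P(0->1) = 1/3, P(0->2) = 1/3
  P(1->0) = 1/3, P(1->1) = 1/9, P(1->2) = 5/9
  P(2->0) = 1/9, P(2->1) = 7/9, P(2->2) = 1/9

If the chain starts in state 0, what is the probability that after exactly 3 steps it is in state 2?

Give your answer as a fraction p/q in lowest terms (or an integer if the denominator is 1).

Computing P^3 by repeated multiplication:
P^1 =
  0: [1/3, 1/3, 1/3]
  1: [1/3, 1/9, 5/9]
  2: [1/9, 7/9, 1/9]
P^2 =
  0: [7/27, 11/27, 1/3]
  1: [17/81, 5/9, 19/81]
  2: [25/81, 17/81, 13/27]
P^3 =
  0: [7/27, 95/243, 85/243]
  1: [205/729, 229/729, 295/729]
  2: [55/243, 365/729, 199/729]

(P^3)[0 -> 2] = 85/243

Answer: 85/243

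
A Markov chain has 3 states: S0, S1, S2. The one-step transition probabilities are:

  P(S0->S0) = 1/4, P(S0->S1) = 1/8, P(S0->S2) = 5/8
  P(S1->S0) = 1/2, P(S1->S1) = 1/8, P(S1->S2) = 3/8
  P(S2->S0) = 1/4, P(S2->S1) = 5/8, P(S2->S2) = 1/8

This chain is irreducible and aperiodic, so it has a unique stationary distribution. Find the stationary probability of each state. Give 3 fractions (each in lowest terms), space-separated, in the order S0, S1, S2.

Answer: 17/52 4/13 19/52

Derivation:
The stationary distribution satisfies pi = pi * P, i.e.:
  pi_S0 = 1/4*pi_S0 + 1/2*pi_S1 + 1/4*pi_S2
  pi_S1 = 1/8*pi_S0 + 1/8*pi_S1 + 5/8*pi_S2
  pi_S2 = 5/8*pi_S0 + 3/8*pi_S1 + 1/8*pi_S2
with normalization: pi_S0 + pi_S1 + pi_S2 = 1.

Using the first 2 balance equations plus normalization, the linear system A*pi = b is:
  [-3/4, 1/2, 1/4] . pi = 0
  [1/8, -7/8, 5/8] . pi = 0
  [1, 1, 1] . pi = 1

Solving yields:
  pi_S0 = 17/52
  pi_S1 = 4/13
  pi_S2 = 19/52

Verification (pi * P):
  17/52*1/4 + 4/13*1/2 + 19/52*1/4 = 17/52 = pi_S0  (ok)
  17/52*1/8 + 4/13*1/8 + 19/52*5/8 = 4/13 = pi_S1  (ok)
  17/52*5/8 + 4/13*3/8 + 19/52*1/8 = 19/52 = pi_S2  (ok)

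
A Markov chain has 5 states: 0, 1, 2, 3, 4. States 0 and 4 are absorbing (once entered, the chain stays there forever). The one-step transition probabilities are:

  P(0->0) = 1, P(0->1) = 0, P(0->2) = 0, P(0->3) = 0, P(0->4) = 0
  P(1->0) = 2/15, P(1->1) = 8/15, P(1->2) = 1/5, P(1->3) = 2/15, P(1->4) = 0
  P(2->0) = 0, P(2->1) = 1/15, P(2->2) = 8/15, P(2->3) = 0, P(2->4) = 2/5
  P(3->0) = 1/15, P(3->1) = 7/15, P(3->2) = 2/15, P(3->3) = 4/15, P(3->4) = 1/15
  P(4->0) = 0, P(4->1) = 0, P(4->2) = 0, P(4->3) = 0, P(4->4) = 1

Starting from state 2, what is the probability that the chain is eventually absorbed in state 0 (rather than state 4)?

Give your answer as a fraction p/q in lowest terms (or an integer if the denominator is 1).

Answer: 6/101

Derivation:
Let a_i = P(absorbed in 0 | start in state i).
Boundary conditions: a_0 = 1, a_4 = 0.
For each transient state i, a_i = sum_j P(i->j) * a_j:
  a_1 = 2/15*a_0 + 8/15*a_1 + 1/5*a_2 + 2/15*a_3 + 0*a_4
  a_2 = 0*a_0 + 1/15*a_1 + 8/15*a_2 + 0*a_3 + 2/5*a_4
  a_3 = 1/15*a_0 + 7/15*a_1 + 2/15*a_2 + 4/15*a_3 + 1/15*a_4

Substituting a_0 = 1 and a_4 = 0, rearrange to (I - Q) a = r where r[i] = P(i -> 0):
  [7/15, -1/5, -2/15] . (a_1, a_2, a_3) = 2/15
  [-1/15, 7/15, 0] . (a_1, a_2, a_3) = 0
  [-7/15, -2/15, 11/15] . (a_1, a_2, a_3) = 1/15

Solving yields:
  a_1 = 42/101
  a_2 = 6/101
  a_3 = 37/101

Starting state is 2, so the absorption probability is a_2 = 6/101.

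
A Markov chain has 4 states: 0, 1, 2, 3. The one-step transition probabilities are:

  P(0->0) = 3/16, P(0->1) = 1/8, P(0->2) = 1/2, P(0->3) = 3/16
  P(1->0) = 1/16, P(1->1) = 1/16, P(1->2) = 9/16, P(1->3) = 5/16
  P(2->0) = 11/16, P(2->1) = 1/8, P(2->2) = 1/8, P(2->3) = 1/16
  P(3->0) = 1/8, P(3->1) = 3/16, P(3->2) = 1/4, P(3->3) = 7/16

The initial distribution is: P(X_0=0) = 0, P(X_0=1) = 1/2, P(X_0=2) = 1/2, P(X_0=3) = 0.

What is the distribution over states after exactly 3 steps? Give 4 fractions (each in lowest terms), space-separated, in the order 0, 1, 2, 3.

Propagating the distribution step by step (d_{t+1} = d_t * P):
d_0 = (0=0, 1=1/2, 2=1/2, 3=0)
  d_1[0] = 0*3/16 + 1/2*1/16 + 1/2*11/16 + 0*1/8 = 3/8
  d_1[1] = 0*1/8 + 1/2*1/16 + 1/2*1/8 + 0*3/16 = 3/32
  d_1[2] = 0*1/2 + 1/2*9/16 + 1/2*1/8 + 0*1/4 = 11/32
  d_1[3] = 0*3/16 + 1/2*5/16 + 1/2*1/16 + 0*7/16 = 3/16
d_1 = (0=3/8, 1=3/32, 2=11/32, 3=3/16)
  d_2[0] = 3/8*3/16 + 3/32*1/16 + 11/32*11/16 + 3/16*1/8 = 43/128
  d_2[1] = 3/8*1/8 + 3/32*1/16 + 11/32*1/8 + 3/16*3/16 = 67/512
  d_2[2] = 3/8*1/2 + 3/32*9/16 + 11/32*1/8 + 3/16*1/4 = 169/512
  d_2[3] = 3/8*3/16 + 3/32*5/16 + 11/32*1/16 + 3/16*7/16 = 13/64
d_2 = (0=43/128, 1=67/512, 2=169/512, 3=13/64)
  d_3[0] = 43/128*3/16 + 67/512*1/16 + 169/512*11/16 + 13/64*1/8 = 1325/4096
  d_3[1] = 43/128*1/8 + 67/512*1/16 + 169/512*1/8 + 13/64*3/16 = 1061/8192
  d_3[2] = 43/128*1/2 + 67/512*9/16 + 169/512*1/8 + 13/64*1/4 = 2733/8192
  d_3[3] = 43/128*3/16 + 67/512*5/16 + 169/512*1/16 + 13/64*7/16 = 437/2048
d_3 = (0=1325/4096, 1=1061/8192, 2=2733/8192, 3=437/2048)

Answer: 1325/4096 1061/8192 2733/8192 437/2048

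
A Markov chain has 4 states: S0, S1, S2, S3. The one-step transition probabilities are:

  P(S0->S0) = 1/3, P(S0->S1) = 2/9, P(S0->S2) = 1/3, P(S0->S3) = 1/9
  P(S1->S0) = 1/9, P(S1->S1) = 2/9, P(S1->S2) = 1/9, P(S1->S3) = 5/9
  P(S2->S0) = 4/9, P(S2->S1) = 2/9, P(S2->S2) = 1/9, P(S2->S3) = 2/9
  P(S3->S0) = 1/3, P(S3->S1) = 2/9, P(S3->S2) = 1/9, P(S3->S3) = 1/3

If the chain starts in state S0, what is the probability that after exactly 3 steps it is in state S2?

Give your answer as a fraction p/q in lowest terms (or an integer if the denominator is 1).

Answer: 133/729

Derivation:
Computing P^3 by repeated multiplication:
P^1 =
  S0: [1/3, 2/9, 1/3, 1/9]
  S1: [1/9, 2/9, 1/9, 5/9]
  S2: [4/9, 2/9, 1/9, 2/9]
  S3: [1/3, 2/9, 1/9, 1/3]
P^2 =
  S0: [26/81, 2/9, 5/27, 22/81]
  S1: [8/27, 2/9, 11/81, 28/81]
  S2: [8/27, 2/9, 17/81, 22/81]
  S3: [8/27, 2/9, 5/27, 8/27]
P^3 =
  S0: [74/243, 2/9, 133/729, 212/729]
  S1: [218/729, 2/9, 43/243, 220/729]
  S2: [224/729, 2/9, 43/243, 214/729]
  S3: [74/243, 2/9, 43/243, 8/27]

(P^3)[S0 -> S2] = 133/729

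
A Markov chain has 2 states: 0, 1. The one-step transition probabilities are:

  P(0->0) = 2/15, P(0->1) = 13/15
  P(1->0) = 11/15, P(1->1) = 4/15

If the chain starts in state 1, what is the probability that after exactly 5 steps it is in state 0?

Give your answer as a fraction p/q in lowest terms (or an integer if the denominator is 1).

Answer: 4631/9375

Derivation:
Computing P^5 by repeated multiplication:
P^1 =
  0: [2/15, 13/15]
  1: [11/15, 4/15]
P^2 =
  0: [49/75, 26/75]
  1: [22/75, 53/75]
P^3 =
  0: [128/375, 247/375]
  1: [209/375, 166/375]
P^4 =
  0: [991/1875, 884/1875]
  1: [748/1875, 1127/1875]
P^5 =
  0: [3902/9375, 5473/9375]
  1: [4631/9375, 4744/9375]

(P^5)[1 -> 0] = 4631/9375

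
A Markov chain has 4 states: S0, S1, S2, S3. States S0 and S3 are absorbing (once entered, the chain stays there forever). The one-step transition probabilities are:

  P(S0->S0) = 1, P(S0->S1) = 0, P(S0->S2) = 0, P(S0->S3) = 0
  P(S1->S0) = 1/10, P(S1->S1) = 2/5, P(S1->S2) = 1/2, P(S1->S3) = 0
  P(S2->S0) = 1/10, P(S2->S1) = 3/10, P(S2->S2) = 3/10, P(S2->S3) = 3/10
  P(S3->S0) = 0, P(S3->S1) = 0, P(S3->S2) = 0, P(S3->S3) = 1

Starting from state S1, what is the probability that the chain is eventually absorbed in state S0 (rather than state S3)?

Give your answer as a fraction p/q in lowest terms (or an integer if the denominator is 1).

Let a_i = P(absorbed in S0 | start in state i).
Boundary conditions: a_S0 = 1, a_S3 = 0.
For each transient state i, a_i = sum_j P(i->j) * a_j:
  a_S1 = 1/10*a_S0 + 2/5*a_S1 + 1/2*a_S2 + 0*a_S3
  a_S2 = 1/10*a_S0 + 3/10*a_S1 + 3/10*a_S2 + 3/10*a_S3

Substituting a_S0 = 1 and a_S3 = 0, rearrange to (I - Q) a = r where r[i] = P(i -> S0):
  [3/5, -1/2] . (a_S1, a_S2) = 1/10
  [-3/10, 7/10] . (a_S1, a_S2) = 1/10

Solving yields:
  a_S1 = 4/9
  a_S2 = 1/3

Starting state is S1, so the absorption probability is a_S1 = 4/9.

Answer: 4/9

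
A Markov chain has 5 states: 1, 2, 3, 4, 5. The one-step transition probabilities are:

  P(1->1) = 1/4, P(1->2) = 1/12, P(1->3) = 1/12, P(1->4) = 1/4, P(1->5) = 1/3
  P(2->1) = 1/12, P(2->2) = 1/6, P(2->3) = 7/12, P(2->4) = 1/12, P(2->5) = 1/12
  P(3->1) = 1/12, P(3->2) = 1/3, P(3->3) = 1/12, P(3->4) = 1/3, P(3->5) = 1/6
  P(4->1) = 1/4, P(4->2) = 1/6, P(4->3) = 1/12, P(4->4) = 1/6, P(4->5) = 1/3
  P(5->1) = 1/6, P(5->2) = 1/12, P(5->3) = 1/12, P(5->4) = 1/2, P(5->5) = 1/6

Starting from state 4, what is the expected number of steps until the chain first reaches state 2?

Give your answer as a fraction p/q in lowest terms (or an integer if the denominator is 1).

Let h_i = expected steps to first reach 2 from state i.
Boundary: h_2 = 0.
First-step equations for the other states:
  h_1 = 1 + 1/4*h_1 + 1/12*h_2 + 1/12*h_3 + 1/4*h_4 + 1/3*h_5
  h_3 = 1 + 1/12*h_1 + 1/3*h_2 + 1/12*h_3 + 1/3*h_4 + 1/6*h_5
  h_4 = 1 + 1/4*h_1 + 1/6*h_2 + 1/12*h_3 + 1/6*h_4 + 1/3*h_5
  h_5 = 1 + 1/6*h_1 + 1/12*h_2 + 1/12*h_3 + 1/2*h_4 + 1/6*h_5

Substituting h_2 = 0 and rearranging gives the linear system (I - Q) h = 1:
  [3/4, -1/12, -1/4, -1/3] . (h_1, h_3, h_4, h_5) = 1
  [-1/12, 11/12, -1/3, -1/6] . (h_1, h_3, h_4, h_5) = 1
  [-1/4, -1/12, 5/6, -1/3] . (h_1, h_3, h_4, h_5) = 1
  [-1/6, -1/12, -1/2, 5/6] . (h_1, h_3, h_4, h_5) = 1

Solving yields:
  h_1 = 13104/1693
  h_3 = 9780/1693
  h_4 = 12096/1693
  h_5 = 12888/1693

Starting state is 4, so the expected hitting time is h_4 = 12096/1693.

Answer: 12096/1693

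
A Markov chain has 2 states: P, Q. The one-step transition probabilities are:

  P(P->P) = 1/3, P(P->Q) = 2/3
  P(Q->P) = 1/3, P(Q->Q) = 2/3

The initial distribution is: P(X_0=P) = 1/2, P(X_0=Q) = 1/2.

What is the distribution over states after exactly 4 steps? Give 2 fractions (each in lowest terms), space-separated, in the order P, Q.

Answer: 1/3 2/3

Derivation:
Propagating the distribution step by step (d_{t+1} = d_t * P):
d_0 = (P=1/2, Q=1/2)
  d_1[P] = 1/2*1/3 + 1/2*1/3 = 1/3
  d_1[Q] = 1/2*2/3 + 1/2*2/3 = 2/3
d_1 = (P=1/3, Q=2/3)
  d_2[P] = 1/3*1/3 + 2/3*1/3 = 1/3
  d_2[Q] = 1/3*2/3 + 2/3*2/3 = 2/3
d_2 = (P=1/3, Q=2/3)
  d_3[P] = 1/3*1/3 + 2/3*1/3 = 1/3
  d_3[Q] = 1/3*2/3 + 2/3*2/3 = 2/3
d_3 = (P=1/3, Q=2/3)
  d_4[P] = 1/3*1/3 + 2/3*1/3 = 1/3
  d_4[Q] = 1/3*2/3 + 2/3*2/3 = 2/3
d_4 = (P=1/3, Q=2/3)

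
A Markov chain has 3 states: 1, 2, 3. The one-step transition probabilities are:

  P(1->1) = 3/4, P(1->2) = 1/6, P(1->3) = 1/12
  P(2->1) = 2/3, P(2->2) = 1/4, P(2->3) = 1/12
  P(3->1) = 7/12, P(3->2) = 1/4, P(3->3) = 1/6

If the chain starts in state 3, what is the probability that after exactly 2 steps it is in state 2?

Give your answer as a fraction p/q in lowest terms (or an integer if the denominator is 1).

Computing P^2 by repeated multiplication:
P^1 =
  1: [3/4, 1/6, 1/12]
  2: [2/3, 1/4, 1/12]
  3: [7/12, 1/4, 1/6]
P^2 =
  1: [13/18, 3/16, 13/144]
  2: [103/144, 7/36, 13/144]
  3: [101/144, 29/144, 7/72]

(P^2)[3 -> 2] = 29/144

Answer: 29/144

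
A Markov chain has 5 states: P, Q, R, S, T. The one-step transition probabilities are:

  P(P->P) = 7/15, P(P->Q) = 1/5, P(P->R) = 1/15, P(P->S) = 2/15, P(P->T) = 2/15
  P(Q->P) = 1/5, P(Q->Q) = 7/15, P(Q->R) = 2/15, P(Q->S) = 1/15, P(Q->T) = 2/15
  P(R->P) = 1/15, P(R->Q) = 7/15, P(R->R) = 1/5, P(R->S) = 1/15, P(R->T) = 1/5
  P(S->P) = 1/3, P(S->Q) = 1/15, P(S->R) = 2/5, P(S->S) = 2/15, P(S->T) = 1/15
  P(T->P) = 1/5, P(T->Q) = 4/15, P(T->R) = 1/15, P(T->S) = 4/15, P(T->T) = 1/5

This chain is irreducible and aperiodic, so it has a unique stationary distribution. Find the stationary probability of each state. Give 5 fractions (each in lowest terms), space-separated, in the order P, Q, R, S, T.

Answer: 2009/7499 2382/7499 4443/29996 3647/29996 2171/14998

Derivation:
The stationary distribution satisfies pi = pi * P, i.e.:
  pi_P = 7/15*pi_P + 1/5*pi_Q + 1/15*pi_R + 1/3*pi_S + 1/5*pi_T
  pi_Q = 1/5*pi_P + 7/15*pi_Q + 7/15*pi_R + 1/15*pi_S + 4/15*pi_T
  pi_R = 1/15*pi_P + 2/15*pi_Q + 1/5*pi_R + 2/5*pi_S + 1/15*pi_T
  pi_S = 2/15*pi_P + 1/15*pi_Q + 1/15*pi_R + 2/15*pi_S + 4/15*pi_T
  pi_T = 2/15*pi_P + 2/15*pi_Q + 1/5*pi_R + 1/15*pi_S + 1/5*pi_T
with normalization: pi_P + pi_Q + pi_R + pi_S + pi_T = 1.

Using the first 4 balance equations plus normalization, the linear system A*pi = b is:
  [-8/15, 1/5, 1/15, 1/3, 1/5] . pi = 0
  [1/5, -8/15, 7/15, 1/15, 4/15] . pi = 0
  [1/15, 2/15, -4/5, 2/5, 1/15] . pi = 0
  [2/15, 1/15, 1/15, -13/15, 4/15] . pi = 0
  [1, 1, 1, 1, 1] . pi = 1

Solving yields:
  pi_P = 2009/7499
  pi_Q = 2382/7499
  pi_R = 4443/29996
  pi_S = 3647/29996
  pi_T = 2171/14998

Verification (pi * P):
  2009/7499*7/15 + 2382/7499*1/5 + 4443/29996*1/15 + 3647/29996*1/3 + 2171/14998*1/5 = 2009/7499 = pi_P  (ok)
  2009/7499*1/5 + 2382/7499*7/15 + 4443/29996*7/15 + 3647/29996*1/15 + 2171/14998*4/15 = 2382/7499 = pi_Q  (ok)
  2009/7499*1/15 + 2382/7499*2/15 + 4443/29996*1/5 + 3647/29996*2/5 + 2171/14998*1/15 = 4443/29996 = pi_R  (ok)
  2009/7499*2/15 + 2382/7499*1/15 + 4443/29996*1/15 + 3647/29996*2/15 + 2171/14998*4/15 = 3647/29996 = pi_S  (ok)
  2009/7499*2/15 + 2382/7499*2/15 + 4443/29996*1/5 + 3647/29996*1/15 + 2171/14998*1/5 = 2171/14998 = pi_T  (ok)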